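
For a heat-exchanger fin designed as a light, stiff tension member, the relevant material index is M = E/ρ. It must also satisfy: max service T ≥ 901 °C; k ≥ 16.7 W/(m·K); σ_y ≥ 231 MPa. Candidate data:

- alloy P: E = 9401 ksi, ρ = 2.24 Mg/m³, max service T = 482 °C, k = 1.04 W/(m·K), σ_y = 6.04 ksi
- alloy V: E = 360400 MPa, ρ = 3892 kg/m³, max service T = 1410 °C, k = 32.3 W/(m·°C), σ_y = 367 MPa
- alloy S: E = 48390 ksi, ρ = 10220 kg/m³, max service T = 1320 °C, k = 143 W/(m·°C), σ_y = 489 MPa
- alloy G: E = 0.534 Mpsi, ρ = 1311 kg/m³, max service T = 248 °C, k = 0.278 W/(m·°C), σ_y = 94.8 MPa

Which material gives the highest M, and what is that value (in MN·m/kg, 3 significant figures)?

alloy V, M = 92.6 MN·m/kg

Screen on constraints: max service T ≥ 901 °C; k ≥ 16.7 W/(m·K); σ_y ≥ 231 MPa. Survivors: alloy V, alloy S.
After converting to SI:
  alloy V: E = 360.4 GPa, ρ = 3892 kg/m³
  alloy S: E = 333.6 GPa, ρ = 10220 kg/m³
  alloy V: M = 92.6 MN·m/kg
  alloy S: M = 32.6 MN·m/kg
Alloy V has the largest M.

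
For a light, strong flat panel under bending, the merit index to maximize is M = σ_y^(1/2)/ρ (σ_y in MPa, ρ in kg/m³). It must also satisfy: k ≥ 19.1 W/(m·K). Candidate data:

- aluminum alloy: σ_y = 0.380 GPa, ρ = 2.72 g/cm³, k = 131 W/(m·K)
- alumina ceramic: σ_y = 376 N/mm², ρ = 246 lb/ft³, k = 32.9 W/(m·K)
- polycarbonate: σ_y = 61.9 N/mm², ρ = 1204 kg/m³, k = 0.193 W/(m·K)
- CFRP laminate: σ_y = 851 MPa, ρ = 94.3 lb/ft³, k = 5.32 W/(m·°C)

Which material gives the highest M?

Screen on constraints: k ≥ 19.1 W/(m·K). Survivors: aluminum alloy, alumina ceramic.
Normalizing units and computing the index:
  aluminum alloy: σ_y = 380.0 MPa, ρ = 2720 kg/m³
  alumina ceramic: σ_y = 376.0 MPa, ρ = 3941 kg/m³
  aluminum alloy: M = 7.17×10⁻³
  alumina ceramic: M = 4.92×10⁻³
Aluminum alloy ranks first.

aluminum alloy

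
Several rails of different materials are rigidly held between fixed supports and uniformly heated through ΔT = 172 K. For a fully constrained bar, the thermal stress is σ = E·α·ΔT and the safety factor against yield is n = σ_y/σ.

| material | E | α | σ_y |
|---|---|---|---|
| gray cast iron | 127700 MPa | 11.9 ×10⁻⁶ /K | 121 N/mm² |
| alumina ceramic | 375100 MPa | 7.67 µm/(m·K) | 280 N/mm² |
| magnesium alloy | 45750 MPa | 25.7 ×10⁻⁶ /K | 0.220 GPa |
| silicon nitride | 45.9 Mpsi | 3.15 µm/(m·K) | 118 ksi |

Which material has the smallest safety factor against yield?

In consistent units (E in GPa, α in ×10⁻⁶/K, σ_y in MPa):
  gray cast iron: E = 127.7, α = 11.9, σ_y = 121.0 → σ = 261 MPa, n = 0.463
  alumina ceramic: E = 375.1, α = 7.67, σ_y = 280.0 → σ = 495 MPa, n = 0.566
  magnesium alloy: E = 45.75, α = 25.7, σ_y = 220.0 → σ = 202 MPa, n = 1.09
  silicon nitride: E = 316.5, α = 3.15, σ_y = 813.6 → σ = 171 MPa, n = 4.74
Smallest n: gray cast iron with n = 0.463.

gray cast iron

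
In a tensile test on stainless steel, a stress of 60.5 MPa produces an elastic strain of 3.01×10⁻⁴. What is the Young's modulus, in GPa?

E = σ/ε = 60.5 MPa / 3.01×10⁻⁴ = 201000 MPa = 201 GPa.

201 GPa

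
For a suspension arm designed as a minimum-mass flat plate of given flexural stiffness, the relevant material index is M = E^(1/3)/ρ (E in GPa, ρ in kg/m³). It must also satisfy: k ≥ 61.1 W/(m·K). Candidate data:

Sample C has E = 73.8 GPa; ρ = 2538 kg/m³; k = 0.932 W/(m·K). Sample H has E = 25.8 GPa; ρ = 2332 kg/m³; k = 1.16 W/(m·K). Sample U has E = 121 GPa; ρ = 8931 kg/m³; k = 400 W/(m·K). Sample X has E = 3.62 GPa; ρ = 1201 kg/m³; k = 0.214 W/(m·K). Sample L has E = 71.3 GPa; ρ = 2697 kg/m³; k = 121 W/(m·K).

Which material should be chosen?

sample L

Screen on constraints: k ≥ 61.1 W/(m·K). Survivors: sample U, sample L.
Computing M directly (units already consistent):
  sample L: M = 1.54×10⁻³
  sample U: M = 0.554×10⁻³
Highest index: sample L.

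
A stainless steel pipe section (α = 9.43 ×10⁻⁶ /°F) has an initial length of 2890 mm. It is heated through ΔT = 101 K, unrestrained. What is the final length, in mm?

Convert α: 9.43×10⁻⁶/°F × (9/5) = 17.0×10⁻⁶/K.
ΔL = α·L₀·ΔT = 17.0×10⁻⁶ × 2890 mm × 101.0 K = 4.95 mm.
L = L₀ + ΔL = 2890 + 4.95 = 2895.0 mm.

2895.0 mm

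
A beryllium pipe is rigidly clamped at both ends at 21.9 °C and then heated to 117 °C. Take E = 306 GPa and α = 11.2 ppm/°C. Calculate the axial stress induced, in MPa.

ΔT = 95.10 K. Constrained thermal stress σ = E·α·ΔT = 306.0×10³ MPa × 11.2×10⁻⁶ × 95.10 = 326 MPa (compressive).

326 MPa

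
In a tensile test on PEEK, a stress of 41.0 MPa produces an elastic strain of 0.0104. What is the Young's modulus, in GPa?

3.94 GPa

E = σ/ε = 41.0 MPa / 0.0104 = 3942 MPa = 3.94 GPa.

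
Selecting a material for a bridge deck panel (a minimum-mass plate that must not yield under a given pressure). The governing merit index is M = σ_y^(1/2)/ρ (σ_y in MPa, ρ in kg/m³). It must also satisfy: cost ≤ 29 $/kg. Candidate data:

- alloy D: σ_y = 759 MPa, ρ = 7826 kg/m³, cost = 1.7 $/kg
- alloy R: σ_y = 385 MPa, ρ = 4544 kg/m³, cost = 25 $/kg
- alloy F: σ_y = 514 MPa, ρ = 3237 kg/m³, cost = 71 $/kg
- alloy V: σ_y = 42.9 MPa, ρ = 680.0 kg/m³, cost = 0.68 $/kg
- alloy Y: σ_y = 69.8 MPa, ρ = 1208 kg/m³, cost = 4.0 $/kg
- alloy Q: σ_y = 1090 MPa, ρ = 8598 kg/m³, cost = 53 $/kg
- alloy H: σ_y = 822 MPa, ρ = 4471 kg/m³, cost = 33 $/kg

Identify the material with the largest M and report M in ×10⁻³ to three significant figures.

Screen on constraints: cost ≤ 29 $/kg. Survivors: alloy D, alloy R, alloy V, alloy Y.
Evaluate M for each candidate:
  alloy V: M = 9.63×10⁻³
  alloy Y: M = 6.92×10⁻³
  alloy R: M = 4.32×10⁻³
  alloy D: M = 3.52×10⁻³
Alloy V has the largest M.

alloy V, M = 9.63×10⁻³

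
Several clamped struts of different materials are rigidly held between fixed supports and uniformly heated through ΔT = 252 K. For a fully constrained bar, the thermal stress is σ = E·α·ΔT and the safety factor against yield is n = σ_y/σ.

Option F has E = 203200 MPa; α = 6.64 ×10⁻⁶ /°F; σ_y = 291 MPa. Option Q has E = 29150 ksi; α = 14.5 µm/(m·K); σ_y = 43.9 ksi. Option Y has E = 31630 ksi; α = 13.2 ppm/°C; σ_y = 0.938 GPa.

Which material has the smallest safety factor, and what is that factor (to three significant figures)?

In consistent units (E in GPa, α in ×10⁻⁶/K, σ_y in MPa):
  option F: E = 203.2, α = 12.0, σ_y = 291.0 → σ = 612 MPa, n = 0.475
  option Q: E = 201.0, α = 14.5, σ_y = 302.7 → σ = 734 MPa, n = 0.412
  option Y: E = 218.1, α = 13.2, σ_y = 938.0 → σ = 725 MPa, n = 1.29
The minimum is option Q at n = 0.412.

option Q, n = 0.412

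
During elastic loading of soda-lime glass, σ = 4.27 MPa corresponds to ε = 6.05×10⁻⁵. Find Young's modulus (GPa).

70.6 GPa

E = σ/ε = 4.27 MPa / 6.05×10⁻⁵ = 70580 MPa = 70.6 GPa.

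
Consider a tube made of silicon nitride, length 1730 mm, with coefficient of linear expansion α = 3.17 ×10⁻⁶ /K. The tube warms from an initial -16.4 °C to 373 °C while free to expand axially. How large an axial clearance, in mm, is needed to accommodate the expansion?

ΔT = 373 − (-16.4) = 389.4 K.
ΔL = α·L₀·ΔT = 3.17×10⁻⁶ × 1730 mm × 389.4 K = 2.14 mm.

2.14 mm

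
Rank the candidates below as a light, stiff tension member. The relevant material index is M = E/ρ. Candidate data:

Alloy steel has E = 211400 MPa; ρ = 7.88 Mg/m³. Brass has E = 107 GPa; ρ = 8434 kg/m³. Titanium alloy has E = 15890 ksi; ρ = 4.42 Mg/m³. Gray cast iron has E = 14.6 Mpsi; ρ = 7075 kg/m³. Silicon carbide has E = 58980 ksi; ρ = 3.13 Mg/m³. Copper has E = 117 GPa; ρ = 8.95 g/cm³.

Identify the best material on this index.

silicon carbide

In SI units:
  alloy steel: E = 211.4 GPa, ρ = 7880 kg/m³
  brass: E = 107.0 GPa, ρ = 8434 kg/m³
  titanium alloy: E = 109.6 GPa, ρ = 4420 kg/m³
  gray cast iron: E = 100.7 GPa, ρ = 7075 kg/m³
  silicon carbide: E = 406.7 GPa, ρ = 3130 kg/m³
  copper: E = 117.0 GPa, ρ = 8950 kg/m³
  silicon carbide: M = 130 MN·m/kg
  alloy steel: M = 26.8 MN·m/kg
  titanium alloy: M = 24.8 MN·m/kg
  gray cast iron: M = 14.2 MN·m/kg
  copper: M = 13.1 MN·m/kg
  brass: M = 12.7 MN·m/kg
The maximum is for silicon carbide.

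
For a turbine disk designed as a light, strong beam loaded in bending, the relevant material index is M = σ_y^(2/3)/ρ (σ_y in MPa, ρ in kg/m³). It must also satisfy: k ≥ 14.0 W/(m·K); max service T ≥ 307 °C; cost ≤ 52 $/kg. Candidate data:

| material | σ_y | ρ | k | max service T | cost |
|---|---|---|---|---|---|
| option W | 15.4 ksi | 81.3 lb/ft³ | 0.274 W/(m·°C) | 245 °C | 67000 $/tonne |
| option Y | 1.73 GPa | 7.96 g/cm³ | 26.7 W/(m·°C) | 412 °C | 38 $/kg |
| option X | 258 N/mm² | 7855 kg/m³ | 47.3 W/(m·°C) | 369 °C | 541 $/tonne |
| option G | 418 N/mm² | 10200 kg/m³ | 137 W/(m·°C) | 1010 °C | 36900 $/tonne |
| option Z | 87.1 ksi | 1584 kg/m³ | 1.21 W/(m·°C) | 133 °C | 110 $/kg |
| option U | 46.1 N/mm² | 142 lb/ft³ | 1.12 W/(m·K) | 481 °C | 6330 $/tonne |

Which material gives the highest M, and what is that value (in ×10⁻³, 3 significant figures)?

option Y, M = 18.1×10⁻³

Screen on constraints: k ≥ 14.0 W/(m·K); max service T ≥ 307 °C; cost ≤ 52 $/kg. Survivors: option Y, option X, option G.
After converting to SI:
  option Y: σ_y = 1730 MPa, ρ = 7960 kg/m³
  option X: σ_y = 258.0 MPa, ρ = 7855 kg/m³
  option G: σ_y = 418.0 MPa, ρ = 10200 kg/m³
  option Y: M = 18.1×10⁻³
  option G: M = 5.48×10⁻³
  option X: M = 5.16×10⁻³
The maximum is for option Y.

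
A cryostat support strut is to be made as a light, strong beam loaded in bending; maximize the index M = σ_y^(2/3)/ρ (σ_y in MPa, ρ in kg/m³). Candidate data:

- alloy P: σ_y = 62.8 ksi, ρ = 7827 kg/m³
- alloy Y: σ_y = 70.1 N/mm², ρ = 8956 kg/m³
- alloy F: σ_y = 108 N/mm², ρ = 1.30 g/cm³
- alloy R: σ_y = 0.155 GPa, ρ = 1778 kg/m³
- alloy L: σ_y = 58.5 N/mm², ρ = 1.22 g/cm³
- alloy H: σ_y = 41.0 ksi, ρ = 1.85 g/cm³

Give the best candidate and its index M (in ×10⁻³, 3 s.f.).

alloy H, M = 23.3×10⁻³

In SI units:
  alloy P: σ_y = 433.0 MPa, ρ = 7827 kg/m³
  alloy Y: σ_y = 70.10 MPa, ρ = 8956 kg/m³
  alloy F: σ_y = 108.0 MPa, ρ = 1300 kg/m³
  alloy R: σ_y = 155.0 MPa, ρ = 1778 kg/m³
  alloy L: σ_y = 58.50 MPa, ρ = 1220 kg/m³
  alloy H: σ_y = 282.7 MPa, ρ = 1850 kg/m³
  alloy H: M = 23.3×10⁻³
  alloy F: M = 17.4×10⁻³
  alloy R: M = 16.2×10⁻³
  alloy L: M = 12.4×10⁻³
  alloy P: M = 7.31×10⁻³
  alloy Y: M = 1.90×10⁻³
Alloy H has the largest M.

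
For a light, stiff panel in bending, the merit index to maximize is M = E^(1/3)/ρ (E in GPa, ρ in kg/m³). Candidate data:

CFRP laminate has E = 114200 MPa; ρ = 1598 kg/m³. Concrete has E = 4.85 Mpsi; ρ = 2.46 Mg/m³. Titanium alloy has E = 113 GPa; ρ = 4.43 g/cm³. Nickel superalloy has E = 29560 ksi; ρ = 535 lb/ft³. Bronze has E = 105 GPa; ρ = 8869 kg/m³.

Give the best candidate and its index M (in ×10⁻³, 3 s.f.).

After converting to SI:
  CFRP laminate: E = 114.2 GPa, ρ = 1598 kg/m³
  concrete: E = 33.44 GPa, ρ = 2460 kg/m³
  titanium alloy: E = 113.0 GPa, ρ = 4430 kg/m³
  nickel superalloy: E = 203.8 GPa, ρ = 8570 kg/m³
  bronze: E = 105.0 GPa, ρ = 8869 kg/m³
  CFRP laminate: M = 3.04×10⁻³
  concrete: M = 1.31×10⁻³
  titanium alloy: M = 1.09×10⁻³
  nickel superalloy: M = 0.687×10⁻³
  bronze: M = 0.532×10⁻³
CFRP laminate has the largest M.

CFRP laminate, M = 3.04×10⁻³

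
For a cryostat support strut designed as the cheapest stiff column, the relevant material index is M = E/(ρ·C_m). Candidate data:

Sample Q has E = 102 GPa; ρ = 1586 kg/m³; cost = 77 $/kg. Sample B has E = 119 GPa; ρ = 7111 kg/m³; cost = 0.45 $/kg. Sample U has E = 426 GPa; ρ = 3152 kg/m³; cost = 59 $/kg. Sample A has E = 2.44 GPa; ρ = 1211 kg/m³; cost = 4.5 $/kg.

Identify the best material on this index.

sample B

Evaluate M for each candidate:
  sample B: M = 37.2 MN·m per $
  sample U: M = 2.29 MN·m per $
  sample Q: M = 0.835 MN·m per $
  sample A: M = 0.448 MN·m per $
Highest index: sample B.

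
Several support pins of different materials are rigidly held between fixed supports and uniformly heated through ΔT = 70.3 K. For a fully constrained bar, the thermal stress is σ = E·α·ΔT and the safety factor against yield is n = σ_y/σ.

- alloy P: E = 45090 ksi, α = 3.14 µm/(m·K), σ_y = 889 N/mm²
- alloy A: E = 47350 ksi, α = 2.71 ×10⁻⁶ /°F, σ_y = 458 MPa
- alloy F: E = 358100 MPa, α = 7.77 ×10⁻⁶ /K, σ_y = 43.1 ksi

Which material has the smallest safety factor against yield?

With everything in SI (GPa, ×10⁻⁶/K, MPa):
  alloy P: E = 310.9, α = 3.14, σ_y = 889.0 → σ = 68.6 MPa, n = 13.0
  alloy A: E = 326.5, α = 4.88, σ_y = 458.0 → σ = 112 MPa, n = 4.09
  alloy F: E = 358.1, α = 7.77, σ_y = 297.2 → σ = 196 MPa, n = 1.52
Alloy F has the lowest safety factor, n = 1.52.

alloy F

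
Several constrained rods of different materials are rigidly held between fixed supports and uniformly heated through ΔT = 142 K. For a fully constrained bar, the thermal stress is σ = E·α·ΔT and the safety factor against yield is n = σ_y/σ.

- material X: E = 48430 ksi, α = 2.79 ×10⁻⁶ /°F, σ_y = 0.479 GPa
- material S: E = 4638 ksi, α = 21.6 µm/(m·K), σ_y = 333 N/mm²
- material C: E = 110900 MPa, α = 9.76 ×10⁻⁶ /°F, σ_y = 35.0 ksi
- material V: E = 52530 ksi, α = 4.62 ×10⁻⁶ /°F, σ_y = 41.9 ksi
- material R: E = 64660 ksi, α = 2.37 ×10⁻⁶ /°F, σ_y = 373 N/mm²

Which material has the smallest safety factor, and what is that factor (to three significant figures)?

In consistent units (E in GPa, α in ×10⁻⁶/K, σ_y in MPa):
  material X: E = 333.9, α = 5.02, σ_y = 479.0 → σ = 238 MPa, n = 2.01
  material S: E = 31.98, α = 21.6, σ_y = 333.0 → σ = 98.1 MPa, n = 3.40
  material C: E = 110.9, α = 17.6, σ_y = 241.3 → σ = 277 MPa, n = 0.872
  material V: E = 362.2, α = 8.32, σ_y = 288.9 → σ = 428 MPa, n = 0.675
  material R: E = 445.8, α = 4.27, σ_y = 373.0 → σ = 270 MPa, n = 1.38
Material V has the lowest safety factor, n = 0.675.

material V, n = 0.675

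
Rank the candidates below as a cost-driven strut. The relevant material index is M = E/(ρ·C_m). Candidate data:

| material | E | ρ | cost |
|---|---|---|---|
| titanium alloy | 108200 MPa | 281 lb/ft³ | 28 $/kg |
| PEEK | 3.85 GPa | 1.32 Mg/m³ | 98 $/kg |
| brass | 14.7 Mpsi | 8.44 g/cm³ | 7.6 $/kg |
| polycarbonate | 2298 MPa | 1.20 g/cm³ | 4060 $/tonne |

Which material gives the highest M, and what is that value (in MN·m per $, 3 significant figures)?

Putting every candidate on a common basis:
  titanium alloy: E = 108.2 GPa, ρ = 4501 kg/m³, cost = 28.00 $/kg
  PEEK: E = 3.850 GPa, ρ = 1320 kg/m³, cost = 98.00 $/kg
  brass: E = 101.4 GPa, ρ = 8440 kg/m³, cost = 7.600 $/kg
  polycarbonate: E = 2.298 GPa, ρ = 1200 kg/m³, cost = 4.060 $/kg
  brass: M = 1.58 MN·m per $
  titanium alloy: M = 0.859 MN·m per $
  polycarbonate: M = 0.472 MN·m per $
  PEEK: M = 0.0298 MN·m per $
The maximum is for brass.

brass, M = 1.58 MN·m per $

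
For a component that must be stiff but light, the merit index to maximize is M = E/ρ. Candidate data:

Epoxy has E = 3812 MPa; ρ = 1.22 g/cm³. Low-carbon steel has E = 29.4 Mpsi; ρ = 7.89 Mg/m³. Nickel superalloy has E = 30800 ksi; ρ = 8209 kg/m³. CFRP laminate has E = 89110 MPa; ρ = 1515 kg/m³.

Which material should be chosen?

Normalizing units and computing the index:
  epoxy: E = 3.812 GPa, ρ = 1220 kg/m³
  low-carbon steel: E = 202.7 GPa, ρ = 7890 kg/m³
  nickel superalloy: E = 212.4 GPa, ρ = 8209 kg/m³
  CFRP laminate: E = 89.11 GPa, ρ = 1515 kg/m³
  CFRP laminate: M = 58.8 MN·m/kg
  nickel superalloy: M = 25.9 MN·m/kg
  low-carbon steel: M = 25.7 MN·m/kg
  epoxy: M = 3.12 MN·m/kg
Highest index: CFRP laminate.

CFRP laminate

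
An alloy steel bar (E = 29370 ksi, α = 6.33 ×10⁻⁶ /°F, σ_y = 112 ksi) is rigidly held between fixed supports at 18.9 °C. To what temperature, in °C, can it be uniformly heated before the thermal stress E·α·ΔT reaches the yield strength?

E = 29370 ksi = 202.5 GPa.
α = 6.33×10⁻⁶/°F × 9/5 = 11.4×10⁻⁶/K.
σ_y = 112 ksi = 772.2 MPa.
E·α·ΔT = 772.2 MPa ⇒ ΔT = 772.2 / (202.5×10³ × 11.4×10⁻⁶) = 334.7 K.
T = 18.9 + 334.7 = 353.6 °C.

354 °C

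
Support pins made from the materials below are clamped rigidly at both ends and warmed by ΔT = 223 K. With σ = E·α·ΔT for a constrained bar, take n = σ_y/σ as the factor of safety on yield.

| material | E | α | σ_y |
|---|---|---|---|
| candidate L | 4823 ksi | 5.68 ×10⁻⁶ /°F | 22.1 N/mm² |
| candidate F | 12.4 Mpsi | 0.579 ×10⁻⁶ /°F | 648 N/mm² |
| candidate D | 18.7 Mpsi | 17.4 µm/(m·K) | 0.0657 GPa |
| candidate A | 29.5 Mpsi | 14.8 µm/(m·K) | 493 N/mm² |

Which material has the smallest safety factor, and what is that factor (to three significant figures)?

candidate D, n = 0.131

In consistent units (E in GPa, α in ×10⁻⁶/K, σ_y in MPa):
  candidate L: E = 33.25, α = 10.2, σ_y = 22.10 → σ = 75.8 MPa, n = 0.291
  candidate F: E = 85.50, α = 1.04, σ_y = 648.0 → σ = 19.9 MPa, n = 32.6
  candidate D: E = 128.9, α = 17.4, σ_y = 65.70 → σ = 500 MPa, n = 0.131
  candidate A: E = 203.4, α = 14.8, σ_y = 493.0 → σ = 671 MPa, n = 0.734
Smallest n: candidate D with n = 0.131.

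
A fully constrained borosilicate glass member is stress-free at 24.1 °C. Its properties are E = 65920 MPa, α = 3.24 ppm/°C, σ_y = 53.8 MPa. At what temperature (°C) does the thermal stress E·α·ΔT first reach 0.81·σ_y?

228 °C

E = 65920 MPa = 65.92 GPa.
E·α·ΔT = 43.58 MPa ⇒ ΔT = 43.58 / (65.92×10³ × 3.24×10⁻⁶) = 204.0 K.
T = 24.1 + 204.0 = 228.1 °C.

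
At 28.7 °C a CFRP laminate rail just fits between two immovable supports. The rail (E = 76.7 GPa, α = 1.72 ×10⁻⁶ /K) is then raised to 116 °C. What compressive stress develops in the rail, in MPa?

ΔT = 87.30 K. Constrained thermal stress σ = E·α·ΔT = 76.70×10³ MPa × 1.72×10⁻⁶ × 87.30 = 11.5 MPa (compressive).

11.5 MPa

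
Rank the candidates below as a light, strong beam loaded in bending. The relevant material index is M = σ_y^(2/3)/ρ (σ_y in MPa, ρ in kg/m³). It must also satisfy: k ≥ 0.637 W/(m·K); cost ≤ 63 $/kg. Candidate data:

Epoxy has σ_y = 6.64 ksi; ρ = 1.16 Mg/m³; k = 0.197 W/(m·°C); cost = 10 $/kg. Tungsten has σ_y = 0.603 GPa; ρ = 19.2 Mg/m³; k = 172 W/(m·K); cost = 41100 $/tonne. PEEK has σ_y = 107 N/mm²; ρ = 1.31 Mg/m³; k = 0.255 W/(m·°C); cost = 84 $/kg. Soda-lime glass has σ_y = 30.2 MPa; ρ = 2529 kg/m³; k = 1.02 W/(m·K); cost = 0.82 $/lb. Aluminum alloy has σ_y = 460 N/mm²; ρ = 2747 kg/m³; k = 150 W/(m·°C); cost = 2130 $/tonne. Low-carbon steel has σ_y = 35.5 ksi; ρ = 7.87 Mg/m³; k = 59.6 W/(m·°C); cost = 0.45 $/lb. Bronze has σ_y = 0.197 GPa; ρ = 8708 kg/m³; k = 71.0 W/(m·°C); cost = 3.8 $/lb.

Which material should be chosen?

Screen on constraints: k ≥ 0.637 W/(m·K); cost ≤ 63 $/kg. Survivors: tungsten, soda-lime glass, aluminum alloy, low-carbon steel, bronze.
Normalizing units and computing the index:
  tungsten: σ_y = 603.0 MPa, ρ = 19200 kg/m³
  soda-lime glass: σ_y = 30.20 MPa, ρ = 2529 kg/m³
  aluminum alloy: σ_y = 460.0 MPa, ρ = 2747 kg/m³
  low-carbon steel: σ_y = 244.8 MPa, ρ = 7870 kg/m³
  bronze: σ_y = 197.0 MPa, ρ = 8708 kg/m³
  aluminum alloy: M = 21.7×10⁻³
  low-carbon steel: M = 4.97×10⁻³
  bronze: M = 3.89×10⁻³
  soda-lime glass: M = 3.83×10⁻³
  tungsten: M = 3.72×10⁻³
The maximum is for aluminum alloy.

aluminum alloy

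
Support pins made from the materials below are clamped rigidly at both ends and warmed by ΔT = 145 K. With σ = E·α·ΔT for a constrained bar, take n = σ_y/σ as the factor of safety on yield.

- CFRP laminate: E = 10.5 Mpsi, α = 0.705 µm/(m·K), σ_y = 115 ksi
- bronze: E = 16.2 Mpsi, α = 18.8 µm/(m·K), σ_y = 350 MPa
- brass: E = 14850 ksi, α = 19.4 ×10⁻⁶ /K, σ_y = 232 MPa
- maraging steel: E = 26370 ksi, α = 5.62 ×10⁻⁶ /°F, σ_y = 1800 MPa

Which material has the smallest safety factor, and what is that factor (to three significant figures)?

In consistent units (E in GPa, α in ×10⁻⁶/K, σ_y in MPa):
  CFRP laminate: E = 72.39, α = 0.705, σ_y = 792.9 → σ = 7.40 MPa, n = 107
  bronze: E = 111.7, α = 18.8, σ_y = 350.0 → σ = 304 MPa, n = 1.15
  brass: E = 102.4, α = 19.4, σ_y = 232.0 → σ = 288 MPa, n = 0.806
  maraging steel: E = 181.8, α = 10.1, σ_y = 1800 → σ = 267 MPa, n = 6.75
Smallest n: brass with n = 0.806.

brass, n = 0.806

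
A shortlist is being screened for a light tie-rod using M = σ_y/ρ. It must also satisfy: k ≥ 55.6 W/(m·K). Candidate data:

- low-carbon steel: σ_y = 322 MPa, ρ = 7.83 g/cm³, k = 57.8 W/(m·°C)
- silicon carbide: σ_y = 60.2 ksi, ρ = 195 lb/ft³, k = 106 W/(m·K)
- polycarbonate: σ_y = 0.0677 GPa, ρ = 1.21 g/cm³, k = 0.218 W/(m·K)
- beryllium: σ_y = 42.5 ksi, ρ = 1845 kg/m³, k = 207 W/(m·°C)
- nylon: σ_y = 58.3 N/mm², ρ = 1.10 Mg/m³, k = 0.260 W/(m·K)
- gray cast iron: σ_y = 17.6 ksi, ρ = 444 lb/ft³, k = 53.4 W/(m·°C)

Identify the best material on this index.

Screen on constraints: k ≥ 55.6 W/(m·K). Survivors: low-carbon steel, silicon carbide, beryllium.
In SI units:
  low-carbon steel: σ_y = 322.0 MPa, ρ = 7830 kg/m³
  silicon carbide: σ_y = 415.1 MPa, ρ = 3124 kg/m³
  beryllium: σ_y = 293.0 MPa, ρ = 1845 kg/m³
  beryllium: M = 159 kN·m/kg
  silicon carbide: M = 133 kN·m/kg
  low-carbon steel: M = 41.1 kN·m/kg
Highest index: beryllium.

beryllium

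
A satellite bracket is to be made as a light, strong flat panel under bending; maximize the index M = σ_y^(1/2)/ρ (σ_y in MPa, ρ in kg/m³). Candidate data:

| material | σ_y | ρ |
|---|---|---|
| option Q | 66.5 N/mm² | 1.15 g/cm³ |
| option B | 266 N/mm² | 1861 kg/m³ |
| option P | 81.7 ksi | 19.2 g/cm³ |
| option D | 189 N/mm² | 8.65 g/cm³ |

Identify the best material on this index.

Normalizing units and computing the index:
  option Q: σ_y = 66.50 MPa, ρ = 1150 kg/m³
  option B: σ_y = 266.0 MPa, ρ = 1861 kg/m³
  option P: σ_y = 563.3 MPa, ρ = 19200 kg/m³
  option D: σ_y = 189.0 MPa, ρ = 8650 kg/m³
  option B: M = 8.76×10⁻³
  option Q: M = 7.09×10⁻³
  option D: M = 1.59×10⁻³
  option P: M = 1.24×10⁻³
Option B has the largest M.

option B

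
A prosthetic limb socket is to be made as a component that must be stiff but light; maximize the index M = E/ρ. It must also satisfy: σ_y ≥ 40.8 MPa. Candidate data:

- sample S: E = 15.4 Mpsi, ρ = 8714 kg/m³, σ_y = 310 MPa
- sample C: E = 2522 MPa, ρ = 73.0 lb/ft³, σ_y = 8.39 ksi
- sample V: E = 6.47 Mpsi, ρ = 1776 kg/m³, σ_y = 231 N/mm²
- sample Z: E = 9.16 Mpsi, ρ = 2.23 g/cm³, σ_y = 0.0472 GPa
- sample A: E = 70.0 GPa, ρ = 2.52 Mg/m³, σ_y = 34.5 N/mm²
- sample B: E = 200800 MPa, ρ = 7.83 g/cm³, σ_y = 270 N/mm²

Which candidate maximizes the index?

sample Z

Screen on constraints: σ_y ≥ 40.8 MPa. Survivors: sample S, sample C, sample V, sample Z, sample B.
Convert each candidate to consistent units, then evaluate M:
  sample S: E = 106.2 GPa, ρ = 8714 kg/m³
  sample C: E = 2.522 GPa, ρ = 1169 kg/m³
  sample V: E = 44.61 GPa, ρ = 1776 kg/m³
  sample Z: E = 63.16 GPa, ρ = 2230 kg/m³
  sample B: E = 200.8 GPa, ρ = 7830 kg/m³
  sample Z: M = 28.3 MN·m/kg
  sample B: M = 25.6 MN·m/kg
  sample V: M = 25.1 MN·m/kg
  sample S: M = 12.2 MN·m/kg
  sample C: M = 2.16 MN·m/kg
Sample Z ranks first.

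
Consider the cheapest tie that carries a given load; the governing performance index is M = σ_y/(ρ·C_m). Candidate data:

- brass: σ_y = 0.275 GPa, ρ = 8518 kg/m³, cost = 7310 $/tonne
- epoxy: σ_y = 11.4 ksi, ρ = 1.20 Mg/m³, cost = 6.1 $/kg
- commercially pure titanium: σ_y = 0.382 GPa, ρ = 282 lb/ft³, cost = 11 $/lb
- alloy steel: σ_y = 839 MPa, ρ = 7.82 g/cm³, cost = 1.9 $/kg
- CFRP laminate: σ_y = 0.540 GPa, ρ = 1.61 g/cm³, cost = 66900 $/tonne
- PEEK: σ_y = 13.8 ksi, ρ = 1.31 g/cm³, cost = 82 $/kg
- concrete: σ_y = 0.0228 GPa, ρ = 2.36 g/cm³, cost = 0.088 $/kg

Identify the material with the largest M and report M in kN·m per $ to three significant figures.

concrete, M = 110 kN·m per $

Normalizing units and computing the index:
  brass: σ_y = 275.0 MPa, ρ = 8518 kg/m³, cost = 7.310 $/kg
  epoxy: σ_y = 78.60 MPa, ρ = 1200 kg/m³, cost = 6.100 $/kg
  commercially pure titanium: σ_y = 382.0 MPa, ρ = 4517 kg/m³, cost = 24.25 $/kg
  alloy steel: σ_y = 839.0 MPa, ρ = 7820 kg/m³, cost = 1.900 $/kg
  CFRP laminate: σ_y = 540.0 MPa, ρ = 1610 kg/m³, cost = 66.90 $/kg
  PEEK: σ_y = 95.15 MPa, ρ = 1310 kg/m³, cost = 82.00 $/kg
  concrete: σ_y = 22.80 MPa, ρ = 2360 kg/m³, cost = 0.08800 $/kg
  concrete: M = 110 kN·m per $
  alloy steel: M = 56.5 kN·m per $
  epoxy: M = 10.7 kN·m per $
  CFRP laminate: M = 5.01 kN·m per $
  brass: M = 4.42 kN·m per $
  commercially pure titanium: M = 3.49 kN·m per $
  PEEK: M = 0.886 kN·m per $
The maximum is for concrete.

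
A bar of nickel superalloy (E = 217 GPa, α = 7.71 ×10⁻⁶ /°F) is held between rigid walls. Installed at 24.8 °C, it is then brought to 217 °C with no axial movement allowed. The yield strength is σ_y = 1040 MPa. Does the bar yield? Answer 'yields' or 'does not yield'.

α = 7.71×10⁻⁶/°F × 9/5 = 13.9×10⁻⁶/K.
ΔT = 192.2 K. Constrained thermal stress σ = E·α·ΔT = 217.0×10³ MPa × 13.9×10⁻⁶ × 192.2 = 579 MPa (compressive).
Compare to σ_y = 1040 MPa: σ < σ_y, so it does not yield.

does not yield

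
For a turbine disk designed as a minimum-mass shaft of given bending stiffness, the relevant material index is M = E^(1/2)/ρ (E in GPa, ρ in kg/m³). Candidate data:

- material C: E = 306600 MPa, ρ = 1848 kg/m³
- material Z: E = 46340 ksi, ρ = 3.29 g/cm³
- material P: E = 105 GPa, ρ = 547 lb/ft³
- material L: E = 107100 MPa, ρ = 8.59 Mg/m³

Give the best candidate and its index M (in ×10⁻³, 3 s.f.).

material C, M = 9.48×10⁻³

Convert each candidate to consistent units, then evaluate M:
  material C: E = 306.6 GPa, ρ = 1848 kg/m³
  material Z: E = 319.5 GPa, ρ = 3290 kg/m³
  material P: E = 105.0 GPa, ρ = 8762 kg/m³
  material L: E = 107.1 GPa, ρ = 8590 kg/m³
  material C: M = 9.48×10⁻³
  material Z: M = 5.43×10⁻³
  material L: M = 1.20×10⁻³
  material P: M = 1.17×10⁻³
Material C has the largest M.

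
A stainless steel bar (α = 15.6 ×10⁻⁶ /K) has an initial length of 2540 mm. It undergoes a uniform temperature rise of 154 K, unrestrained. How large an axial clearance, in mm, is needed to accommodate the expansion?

ΔL = α·L₀·ΔT = 15.6×10⁻⁶ × 2540 mm × 154.0 K = 6.10 mm.

6.10 mm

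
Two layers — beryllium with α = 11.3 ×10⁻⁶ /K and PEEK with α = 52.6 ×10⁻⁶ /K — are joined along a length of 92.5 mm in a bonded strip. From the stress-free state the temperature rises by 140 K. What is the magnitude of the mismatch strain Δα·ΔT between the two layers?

Δα = |11.3 − 52.6|×10⁻⁶/K = 41.3×10⁻⁶/K.
Mismatch strain = Δα·ΔT = 41.3×10⁻⁶ × 140.0 = 5.78×10⁻³.

5.78×10⁻³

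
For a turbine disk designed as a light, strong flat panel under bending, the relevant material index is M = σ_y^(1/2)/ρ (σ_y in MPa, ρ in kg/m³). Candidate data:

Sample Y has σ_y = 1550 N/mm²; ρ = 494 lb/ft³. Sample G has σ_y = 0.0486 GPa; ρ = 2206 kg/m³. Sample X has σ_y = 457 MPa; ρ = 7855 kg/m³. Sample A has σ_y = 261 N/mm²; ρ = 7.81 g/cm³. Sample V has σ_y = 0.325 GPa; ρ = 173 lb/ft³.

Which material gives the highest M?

sample V

Convert each candidate to consistent units, then evaluate M:
  sample Y: σ_y = 1550 MPa, ρ = 7913 kg/m³
  sample G: σ_y = 48.60 MPa, ρ = 2206 kg/m³
  sample X: σ_y = 457.0 MPa, ρ = 7855 kg/m³
  sample A: σ_y = 261.0 MPa, ρ = 7810 kg/m³
  sample V: σ_y = 325.0 MPa, ρ = 2771 kg/m³
  sample V: M = 6.51×10⁻³
  sample Y: M = 4.98×10⁻³
  sample G: M = 3.16×10⁻³
  sample X: M = 2.72×10⁻³
  sample A: M = 2.07×10⁻³
The maximum is for sample V.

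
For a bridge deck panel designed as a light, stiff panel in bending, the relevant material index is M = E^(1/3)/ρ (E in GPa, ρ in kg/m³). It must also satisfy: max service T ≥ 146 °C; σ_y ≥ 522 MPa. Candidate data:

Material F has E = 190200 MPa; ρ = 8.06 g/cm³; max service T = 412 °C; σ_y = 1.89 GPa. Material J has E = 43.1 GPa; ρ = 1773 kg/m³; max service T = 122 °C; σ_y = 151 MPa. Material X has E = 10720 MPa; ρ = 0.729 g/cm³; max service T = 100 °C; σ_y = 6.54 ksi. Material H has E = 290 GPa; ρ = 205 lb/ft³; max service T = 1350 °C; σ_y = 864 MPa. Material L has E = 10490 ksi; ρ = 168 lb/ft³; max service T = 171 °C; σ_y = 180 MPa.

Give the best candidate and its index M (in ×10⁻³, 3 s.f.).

material H, M = 2.02×10⁻³

Screen on constraints: max service T ≥ 146 °C; σ_y ≥ 522 MPa. Survivors: material F, material H.
Putting every candidate on a common basis:
  material F: E = 190.2 GPa, ρ = 8060 kg/m³
  material H: E = 290.0 GPa, ρ = 3284 kg/m³
  material H: M = 2.02×10⁻³
  material F: M = 0.714×10⁻³
The maximum is for material H.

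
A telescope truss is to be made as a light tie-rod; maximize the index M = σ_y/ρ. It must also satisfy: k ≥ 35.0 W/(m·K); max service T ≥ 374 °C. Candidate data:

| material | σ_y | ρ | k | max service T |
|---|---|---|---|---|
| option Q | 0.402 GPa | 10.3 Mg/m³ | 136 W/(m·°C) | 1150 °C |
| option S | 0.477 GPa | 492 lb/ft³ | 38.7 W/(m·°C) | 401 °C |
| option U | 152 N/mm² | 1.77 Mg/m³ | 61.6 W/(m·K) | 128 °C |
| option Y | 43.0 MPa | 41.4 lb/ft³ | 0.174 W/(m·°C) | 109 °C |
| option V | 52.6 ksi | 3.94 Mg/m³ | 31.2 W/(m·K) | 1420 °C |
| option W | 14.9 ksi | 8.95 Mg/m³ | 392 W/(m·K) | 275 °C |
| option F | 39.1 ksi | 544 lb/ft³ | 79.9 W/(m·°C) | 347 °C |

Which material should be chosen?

Screen on constraints: k ≥ 35.0 W/(m·K); max service T ≥ 374 °C. Survivors: option Q, option S.
After converting to SI:
  option Q: σ_y = 402.0 MPa, ρ = 10300 kg/m³
  option S: σ_y = 477.0 MPa, ρ = 7881 kg/m³
  option S: M = 60.5 kN·m/kg
  option Q: M = 39.0 kN·m/kg
Option S ranks first.

option S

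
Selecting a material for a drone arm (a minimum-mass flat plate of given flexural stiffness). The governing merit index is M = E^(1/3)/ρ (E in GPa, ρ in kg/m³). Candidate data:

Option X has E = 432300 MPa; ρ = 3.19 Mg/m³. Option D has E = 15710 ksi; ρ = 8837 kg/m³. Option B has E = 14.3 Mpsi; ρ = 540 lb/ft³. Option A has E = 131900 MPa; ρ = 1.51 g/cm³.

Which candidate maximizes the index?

Putting every candidate on a common basis:
  option X: E = 432.3 GPa, ρ = 3190 kg/m³
  option D: E = 108.3 GPa, ρ = 8837 kg/m³
  option B: E = 98.60 GPa, ρ = 8650 kg/m³
  option A: E = 131.9 GPa, ρ = 1510 kg/m³
  option A: M = 3.37×10⁻³
  option X: M = 2.37×10⁻³
  option D: M = 0.539×10⁻³
  option B: M = 0.534×10⁻³
The maximum is for option A.

option A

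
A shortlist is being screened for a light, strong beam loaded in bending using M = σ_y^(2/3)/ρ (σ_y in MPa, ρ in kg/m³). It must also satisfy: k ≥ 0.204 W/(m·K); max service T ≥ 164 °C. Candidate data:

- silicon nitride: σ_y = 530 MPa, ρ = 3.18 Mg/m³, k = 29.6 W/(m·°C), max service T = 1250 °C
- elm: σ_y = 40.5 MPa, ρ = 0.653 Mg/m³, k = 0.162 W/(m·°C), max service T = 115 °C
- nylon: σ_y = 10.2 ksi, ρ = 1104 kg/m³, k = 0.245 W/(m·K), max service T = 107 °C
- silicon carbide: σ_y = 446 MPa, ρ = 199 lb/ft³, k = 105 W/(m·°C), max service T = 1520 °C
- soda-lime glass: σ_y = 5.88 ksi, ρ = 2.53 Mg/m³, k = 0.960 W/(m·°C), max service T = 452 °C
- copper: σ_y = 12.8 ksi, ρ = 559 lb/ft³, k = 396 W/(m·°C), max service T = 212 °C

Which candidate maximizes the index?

Screen on constraints: k ≥ 0.204 W/(m·K); max service T ≥ 164 °C. Survivors: silicon nitride, silicon carbide, soda-lime glass, copper.
Normalizing units and computing the index:
  silicon nitride: σ_y = 530.0 MPa, ρ = 3180 kg/m³
  silicon carbide: σ_y = 446.0 MPa, ρ = 3188 kg/m³
  soda-lime glass: σ_y = 40.54 MPa, ρ = 2530 kg/m³
  copper: σ_y = 88.25 MPa, ρ = 8954 kg/m³
  silicon nitride: M = 20.6×10⁻³
  silicon carbide: M = 18.3×10⁻³
  soda-lime glass: M = 4.66×10⁻³
  copper: M = 2.21×10⁻³
Silicon nitride has the largest M.

silicon nitride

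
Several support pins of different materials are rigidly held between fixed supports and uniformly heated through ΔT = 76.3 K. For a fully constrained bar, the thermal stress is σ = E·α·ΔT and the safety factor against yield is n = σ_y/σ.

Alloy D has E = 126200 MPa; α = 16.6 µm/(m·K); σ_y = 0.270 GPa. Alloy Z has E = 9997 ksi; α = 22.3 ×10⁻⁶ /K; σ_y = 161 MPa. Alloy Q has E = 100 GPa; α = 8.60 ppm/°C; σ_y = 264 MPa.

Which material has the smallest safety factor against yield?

With everything in SI (GPa, ×10⁻⁶/K, MPa):
  alloy D: E = 126.2, α = 16.6, σ_y = 270.0 → σ = 160 MPa, n = 1.69
  alloy Z: E = 68.93, α = 22.3, σ_y = 161.0 → σ = 117 MPa, n = 1.37
  alloy Q: E = 100.0, α = 8.60, σ_y = 264.0 → σ = 65.6 MPa, n = 4.02
Smallest n: alloy Z with n = 1.37.

alloy Z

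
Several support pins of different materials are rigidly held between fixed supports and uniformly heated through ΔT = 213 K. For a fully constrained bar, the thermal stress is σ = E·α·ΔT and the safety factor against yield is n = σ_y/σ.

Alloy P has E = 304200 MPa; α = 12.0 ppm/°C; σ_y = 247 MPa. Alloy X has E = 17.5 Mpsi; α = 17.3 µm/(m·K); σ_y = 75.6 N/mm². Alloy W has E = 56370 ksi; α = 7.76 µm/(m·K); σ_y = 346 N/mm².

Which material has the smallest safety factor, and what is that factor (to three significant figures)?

Per material, after unit conversion:
  alloy P: E = 304.2, α = 12.0, σ_y = 247.0 → σ = 778 MPa, n = 0.318
  alloy X: E = 120.7, α = 17.3, σ_y = 75.60 → σ = 445 MPa, n = 0.170
  alloy W: E = 388.7, α = 7.76, σ_y = 346.0 → σ = 642 MPa, n = 0.539
Alloy X has the lowest safety factor, n = 0.170.

alloy X, n = 0.170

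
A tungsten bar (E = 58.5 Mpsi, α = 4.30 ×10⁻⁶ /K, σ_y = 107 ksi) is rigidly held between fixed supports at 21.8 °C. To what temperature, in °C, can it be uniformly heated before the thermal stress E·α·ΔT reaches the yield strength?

E = 58.5 Mpsi = 403.3 GPa.
σ_y = 107 ksi = 737.7 MPa.
E·α·ΔT = 737.7 MPa ⇒ ΔT = 737.7 / (403.3×10³ × 4.30×10⁻⁶) = 425.4 K.
T = 21.8 + 425.4 = 447.2 °C.

447 °C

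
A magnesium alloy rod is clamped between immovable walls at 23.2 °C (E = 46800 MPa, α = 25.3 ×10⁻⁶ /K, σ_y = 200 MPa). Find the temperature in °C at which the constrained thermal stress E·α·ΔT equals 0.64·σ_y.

E = 46800 MPa = 46.80 GPa.
E·α·ΔT = 128.0 MPa ⇒ ΔT = 128.0 / (46.80×10³ × 25.3×10⁻⁶) = 108.1 K.
T = 23.2 + 108.1 = 131.3 °C.

131 °C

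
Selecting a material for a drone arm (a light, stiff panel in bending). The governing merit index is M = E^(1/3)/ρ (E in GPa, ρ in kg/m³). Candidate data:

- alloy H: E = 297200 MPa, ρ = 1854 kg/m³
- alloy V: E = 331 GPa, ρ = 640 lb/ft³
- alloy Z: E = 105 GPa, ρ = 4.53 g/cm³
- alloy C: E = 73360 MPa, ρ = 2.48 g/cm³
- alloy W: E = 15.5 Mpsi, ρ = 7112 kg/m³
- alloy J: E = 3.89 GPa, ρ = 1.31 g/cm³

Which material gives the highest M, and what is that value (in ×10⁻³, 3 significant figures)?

Putting every candidate on a common basis:
  alloy H: E = 297.2 GPa, ρ = 1854 kg/m³
  alloy V: E = 331.0 GPa, ρ = 10250 kg/m³
  alloy Z: E = 105.0 GPa, ρ = 4530 kg/m³
  alloy C: E = 73.36 GPa, ρ = 2480 kg/m³
  alloy W: E = 106.9 GPa, ρ = 7112 kg/m³
  alloy J: E = 3.890 GPa, ρ = 1310 kg/m³
  alloy H: M = 3.60×10⁻³
  alloy C: M = 1.69×10⁻³
  alloy J: M = 1.20×10⁻³
  alloy Z: M = 1.04×10⁻³
  alloy V: M = 0.675×10⁻³
  alloy W: M = 0.667×10⁻³
Alloy H has the largest M.

alloy H, M = 3.60×10⁻³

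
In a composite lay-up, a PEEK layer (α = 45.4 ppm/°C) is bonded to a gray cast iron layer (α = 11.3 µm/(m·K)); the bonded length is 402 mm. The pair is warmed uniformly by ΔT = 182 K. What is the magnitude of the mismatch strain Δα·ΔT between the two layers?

Δα = |45.4 − 11.3|×10⁻⁶/K = 34.1×10⁻⁶/K.
Mismatch strain = Δα·ΔT = 34.1×10⁻⁶ × 182.0 = 6.21×10⁻³.

6.21×10⁻³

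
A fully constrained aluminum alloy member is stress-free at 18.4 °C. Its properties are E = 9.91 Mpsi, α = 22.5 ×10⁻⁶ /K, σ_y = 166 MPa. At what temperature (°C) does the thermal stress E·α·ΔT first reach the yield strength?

E = 9.91 Mpsi = 68.33 GPa.
E·α·ΔT = 166.0 MPa ⇒ ΔT = 166.0 / (68.33×10³ × 22.5×10⁻⁶) = 108.0 K.
T = 18.4 + 108.0 = 126.4 °C.

126 °C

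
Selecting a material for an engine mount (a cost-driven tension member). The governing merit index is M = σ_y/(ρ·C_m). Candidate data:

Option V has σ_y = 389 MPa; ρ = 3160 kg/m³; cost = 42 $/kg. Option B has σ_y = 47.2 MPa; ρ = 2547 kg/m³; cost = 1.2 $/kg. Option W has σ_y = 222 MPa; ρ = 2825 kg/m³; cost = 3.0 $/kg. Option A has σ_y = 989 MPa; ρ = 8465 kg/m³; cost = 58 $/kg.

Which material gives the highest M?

option W

Computing M directly (units already consistent):
  option W: M = 26.2 kN·m per $
  option B: M = 15.4 kN·m per $
  option V: M = 2.93 kN·m per $
  option A: M = 2.01 kN·m per $
Option W ranks first.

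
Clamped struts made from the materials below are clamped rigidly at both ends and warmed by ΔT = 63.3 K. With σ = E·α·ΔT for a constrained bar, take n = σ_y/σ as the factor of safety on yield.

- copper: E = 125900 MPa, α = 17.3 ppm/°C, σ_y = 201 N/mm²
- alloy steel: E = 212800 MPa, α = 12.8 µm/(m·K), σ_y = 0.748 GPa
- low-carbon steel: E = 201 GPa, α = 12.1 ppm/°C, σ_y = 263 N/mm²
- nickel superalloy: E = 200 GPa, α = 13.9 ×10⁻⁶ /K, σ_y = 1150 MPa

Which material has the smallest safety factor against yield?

copper

With everything in SI (GPa, ×10⁻⁶/K, MPa):
  copper: E = 125.9, α = 17.3, σ_y = 201.0 → σ = 138 MPa, n = 1.46
  alloy steel: E = 212.8, α = 12.8, σ_y = 748.0 → σ = 172 MPa, n = 4.34
  low-carbon steel: E = 201.0, α = 12.1, σ_y = 263.0 → σ = 154 MPa, n = 1.71
  nickel superalloy: E = 200.0, α = 13.9, σ_y = 1150 → σ = 176 MPa, n = 6.54
Smallest n: copper with n = 1.46.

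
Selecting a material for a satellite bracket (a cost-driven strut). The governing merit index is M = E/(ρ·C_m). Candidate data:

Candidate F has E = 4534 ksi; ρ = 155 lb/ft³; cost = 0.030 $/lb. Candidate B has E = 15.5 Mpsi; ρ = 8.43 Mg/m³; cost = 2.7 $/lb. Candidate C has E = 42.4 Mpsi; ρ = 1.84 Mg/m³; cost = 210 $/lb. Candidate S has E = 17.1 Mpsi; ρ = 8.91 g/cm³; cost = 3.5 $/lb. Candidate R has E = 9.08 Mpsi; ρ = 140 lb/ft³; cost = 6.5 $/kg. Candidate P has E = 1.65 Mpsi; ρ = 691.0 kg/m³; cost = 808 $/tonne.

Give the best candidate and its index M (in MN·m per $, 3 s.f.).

candidate F, M = 190 MN·m per $

In SI units:
  candidate F: E = 31.26 GPa, ρ = 2483 kg/m³, cost = 0.06614 $/kg
  candidate B: E = 106.9 GPa, ρ = 8430 kg/m³, cost = 5.952 $/kg
  candidate C: E = 292.3 GPa, ρ = 1840 kg/m³, cost = 463.0 $/kg
  candidate S: E = 117.9 GPa, ρ = 8910 kg/m³, cost = 7.716 $/kg
  candidate R: E = 62.60 GPa, ρ = 2243 kg/m³, cost = 6.500 $/kg
  candidate P: E = 11.38 GPa, ρ = 691.0 kg/m³, cost = 0.8080 $/kg
  candidate F: M = 190 MN·m per $
  candidate P: M = 20.4 MN·m per $
  candidate R: M = 4.29 MN·m per $
  candidate B: M = 2.13 MN·m per $
  candidate S: M = 1.71 MN·m per $
  candidate C: M = 0.343 MN·m per $
Highest index: candidate F.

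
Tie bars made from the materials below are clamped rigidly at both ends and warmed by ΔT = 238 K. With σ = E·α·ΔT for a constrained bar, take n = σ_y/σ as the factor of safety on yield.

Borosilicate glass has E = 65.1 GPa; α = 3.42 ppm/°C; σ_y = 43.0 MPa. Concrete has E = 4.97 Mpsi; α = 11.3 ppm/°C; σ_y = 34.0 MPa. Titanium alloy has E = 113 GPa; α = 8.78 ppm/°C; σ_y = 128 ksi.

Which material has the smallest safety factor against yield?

In consistent units (E in GPa, α in ×10⁻⁶/K, σ_y in MPa):
  borosilicate glass: E = 65.10, α = 3.42, σ_y = 43.00 → σ = 53.0 MPa, n = 0.811
  concrete: E = 34.27, α = 11.3, σ_y = 34.00 → σ = 92.2 MPa, n = 0.369
  titanium alloy: E = 113.0, α = 8.78, σ_y = 882.5 → σ = 236 MPa, n = 3.74
Smallest n: concrete with n = 0.369.

concrete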